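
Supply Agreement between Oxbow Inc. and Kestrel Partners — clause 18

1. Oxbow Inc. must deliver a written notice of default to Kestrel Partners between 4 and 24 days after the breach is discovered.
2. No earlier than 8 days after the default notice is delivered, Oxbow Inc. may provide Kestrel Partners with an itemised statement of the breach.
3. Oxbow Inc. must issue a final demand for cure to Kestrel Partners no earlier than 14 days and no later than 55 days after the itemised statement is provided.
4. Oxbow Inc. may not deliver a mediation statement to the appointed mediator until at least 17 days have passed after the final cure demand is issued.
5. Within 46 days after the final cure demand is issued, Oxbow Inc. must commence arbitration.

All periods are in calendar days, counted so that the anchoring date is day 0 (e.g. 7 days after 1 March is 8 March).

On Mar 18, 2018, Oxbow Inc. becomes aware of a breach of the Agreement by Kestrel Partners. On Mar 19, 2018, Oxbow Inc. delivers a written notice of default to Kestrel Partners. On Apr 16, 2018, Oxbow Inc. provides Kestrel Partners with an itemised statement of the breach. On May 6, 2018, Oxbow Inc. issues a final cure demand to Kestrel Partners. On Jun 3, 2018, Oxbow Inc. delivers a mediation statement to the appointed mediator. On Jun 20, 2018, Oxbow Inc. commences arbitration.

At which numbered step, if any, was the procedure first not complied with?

Step 1

Step 1 — 4 and 24 days from Mar 18, 2018 (when the breach is discovered) are Mar 22, 2018 and Apr 11, 2018 respectively; Mar 19, 2018 is 3 days too early.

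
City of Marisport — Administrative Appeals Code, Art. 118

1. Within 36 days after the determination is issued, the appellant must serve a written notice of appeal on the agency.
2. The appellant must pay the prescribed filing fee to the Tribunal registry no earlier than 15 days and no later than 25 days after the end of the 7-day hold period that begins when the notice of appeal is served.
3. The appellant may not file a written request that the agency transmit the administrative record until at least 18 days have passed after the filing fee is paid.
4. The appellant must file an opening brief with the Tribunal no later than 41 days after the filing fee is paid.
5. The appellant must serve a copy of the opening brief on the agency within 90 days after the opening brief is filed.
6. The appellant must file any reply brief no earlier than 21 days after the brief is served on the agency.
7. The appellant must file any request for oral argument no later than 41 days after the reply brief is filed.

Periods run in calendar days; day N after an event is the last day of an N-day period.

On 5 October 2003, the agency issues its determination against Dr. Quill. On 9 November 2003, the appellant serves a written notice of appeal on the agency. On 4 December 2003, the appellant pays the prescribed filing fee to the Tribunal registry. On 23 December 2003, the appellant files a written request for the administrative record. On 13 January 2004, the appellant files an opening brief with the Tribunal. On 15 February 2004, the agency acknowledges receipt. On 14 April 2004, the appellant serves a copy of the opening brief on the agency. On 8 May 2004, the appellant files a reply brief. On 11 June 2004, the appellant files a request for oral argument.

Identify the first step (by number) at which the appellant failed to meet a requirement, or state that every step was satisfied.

Step 1 — counting 36 days from 5 October 2003 (when the determination is issued) gives a deadline of 10 November 2003; completed 9 November 2003, before the deadline.
Step 2 — 15 and 25 days from 16 November 2003 (end of the 7-day hold period, which began when the notice of appeal is served on 9 November 2003) are 1 December 2003 and 11 December 2003 respectively; done 4 December 2003 — within the window.
Step 3 — must wait 18 days from 4 December 2003 (when the filing fee is paid), so not before 22 December 2003; done 23 December 2003 — permitted.
Step 4 — counting 41 days from 4 December 2003 (when the filing fee is paid) gives a deadline of 14 January 2004; 13 January 2004 is within that limit.
Step 5 — counting 90 days from 13 January 2004 (when the opening brief is filed) gives a deadline of 12 April 2004; done 14 April 2004 — 2 days late.
Later steps need not be reached.

Step 5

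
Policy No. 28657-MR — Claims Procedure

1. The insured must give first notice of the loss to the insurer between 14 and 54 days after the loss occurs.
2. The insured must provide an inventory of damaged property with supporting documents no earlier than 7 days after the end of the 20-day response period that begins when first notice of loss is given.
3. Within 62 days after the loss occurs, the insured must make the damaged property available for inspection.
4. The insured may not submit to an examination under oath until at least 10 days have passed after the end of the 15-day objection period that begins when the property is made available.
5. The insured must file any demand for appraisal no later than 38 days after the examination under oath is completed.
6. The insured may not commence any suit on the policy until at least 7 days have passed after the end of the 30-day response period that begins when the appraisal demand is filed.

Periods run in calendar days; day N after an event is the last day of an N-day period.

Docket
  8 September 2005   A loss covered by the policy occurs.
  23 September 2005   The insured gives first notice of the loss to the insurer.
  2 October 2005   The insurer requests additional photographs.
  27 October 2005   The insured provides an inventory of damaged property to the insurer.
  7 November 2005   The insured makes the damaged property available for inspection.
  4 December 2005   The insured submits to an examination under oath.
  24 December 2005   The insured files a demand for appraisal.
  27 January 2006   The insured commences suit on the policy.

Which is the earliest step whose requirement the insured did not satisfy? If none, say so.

Step 1 — 14 and 54 days from 8 September 2005 (when the loss occurs) are 22 September 2005 and 1 November 2005 respectively; 23 September 2005 falls inside that range.
Step 2 — must wait 7 days from 13 October 2005 (end of the 20-day response period, which began when first notice of loss is given on 23 September 2005), so not before 20 October 2005; 27 October 2005 is on or after that date.
Step 3 — counting 62 days from 8 September 2005 (when the loss occurs) gives a deadline of 9 November 2005; 7 November 2005 is within that limit.
Step 4 — must wait 10 days from 22 November 2005 (end of the 15-day objection period, which began when the property is made available on 7 November 2005), so not before 2 December 2005; done 4 December 2005, after the minimum wait.
Step 5 — counting 38 days from 4 December 2005 (when the examination under oath is completed) gives a deadline of 11 January 2006; 24 December 2005 is within that limit.
Step 6 — must wait 7 days from 23 January 2006 (end of the 30-day response period, which began when the appraisal demand is filed on 24 December 2005), so not before 30 January 2006; 27 January 2006 is 3 days before the earliest permitted date.

Step 6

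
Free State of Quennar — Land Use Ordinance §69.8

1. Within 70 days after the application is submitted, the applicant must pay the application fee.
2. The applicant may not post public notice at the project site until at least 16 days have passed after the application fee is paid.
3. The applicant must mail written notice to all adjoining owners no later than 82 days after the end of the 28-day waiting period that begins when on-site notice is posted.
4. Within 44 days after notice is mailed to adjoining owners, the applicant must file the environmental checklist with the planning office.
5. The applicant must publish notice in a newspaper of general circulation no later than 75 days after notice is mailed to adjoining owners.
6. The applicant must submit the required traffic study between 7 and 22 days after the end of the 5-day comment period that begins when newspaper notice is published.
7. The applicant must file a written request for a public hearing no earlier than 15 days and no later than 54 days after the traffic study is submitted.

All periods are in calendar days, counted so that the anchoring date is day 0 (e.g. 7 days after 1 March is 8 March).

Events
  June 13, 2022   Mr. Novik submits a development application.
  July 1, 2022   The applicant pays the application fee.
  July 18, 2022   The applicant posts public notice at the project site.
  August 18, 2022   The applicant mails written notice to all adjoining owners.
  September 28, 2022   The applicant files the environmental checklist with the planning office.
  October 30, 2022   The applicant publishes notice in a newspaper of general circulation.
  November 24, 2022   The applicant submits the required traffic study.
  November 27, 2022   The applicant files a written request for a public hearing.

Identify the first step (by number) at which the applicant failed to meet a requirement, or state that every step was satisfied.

Step 7

Step 1 — counting 70 days from June 13, 2022 (when the application is submitted) gives a deadline of August 22, 2022; done July 1, 2022 — timely.
Step 2 — must wait 16 days from July 1, 2022 (when the application fee is paid), so not before July 17, 2022; done July 18, 2022, after the minimum wait.
Step 3 — counting 82 days from August 15, 2022 (end of the 28-day waiting period, which began when on-site notice is posted on July 18, 2022) gives a deadline of November 5, 2022; August 18, 2022 is within that limit.
Step 4 — counting 44 days from August 18, 2022 (when notice is mailed to adjoining owners) gives a deadline of October 1, 2022; done September 28, 2022 — timely.
Step 5 — counting 75 days from August 18, 2022 (when notice is mailed to adjoining owners) gives a deadline of November 1, 2022; done October 30, 2022 — timely.
Step 6 — 7 and 22 days from November 4, 2022 (end of the 5-day comment period, which began when newspaper notice is published on October 30, 2022) are November 11, 2022 and November 26, 2022 respectively; done November 24, 2022 — within the window.
Step 7 — 15 and 54 days from November 24, 2022 (when the traffic study is submitted) are December 9, 2022 and January 17, 2023 respectively; November 27, 2022 is 12 days too early.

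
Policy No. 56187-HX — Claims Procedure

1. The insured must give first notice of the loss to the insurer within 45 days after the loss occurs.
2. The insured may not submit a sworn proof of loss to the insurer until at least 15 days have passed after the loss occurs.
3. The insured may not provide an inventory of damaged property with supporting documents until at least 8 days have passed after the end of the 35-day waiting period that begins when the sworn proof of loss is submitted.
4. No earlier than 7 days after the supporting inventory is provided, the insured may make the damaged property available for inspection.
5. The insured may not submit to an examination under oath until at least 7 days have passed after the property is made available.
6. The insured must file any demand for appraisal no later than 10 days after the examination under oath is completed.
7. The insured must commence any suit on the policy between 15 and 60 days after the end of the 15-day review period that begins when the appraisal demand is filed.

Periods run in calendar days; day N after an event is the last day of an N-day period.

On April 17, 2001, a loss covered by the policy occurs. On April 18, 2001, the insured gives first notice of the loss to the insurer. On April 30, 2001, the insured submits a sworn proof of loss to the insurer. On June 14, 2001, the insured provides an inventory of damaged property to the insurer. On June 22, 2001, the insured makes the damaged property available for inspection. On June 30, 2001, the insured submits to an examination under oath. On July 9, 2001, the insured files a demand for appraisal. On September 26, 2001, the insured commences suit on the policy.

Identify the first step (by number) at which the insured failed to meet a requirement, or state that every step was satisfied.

Step 2

Step 1 — counting 45 days from April 17, 2001 (when the loss occurs) gives a deadline of June 1, 2001; April 18, 2001 is within that limit.
Step 2 — must wait 15 days from April 17, 2001 (when the loss occurs), so not before May 2, 2001; done April 30, 2001 — 2 days too early.
The procedure was therefore not followed at step 2.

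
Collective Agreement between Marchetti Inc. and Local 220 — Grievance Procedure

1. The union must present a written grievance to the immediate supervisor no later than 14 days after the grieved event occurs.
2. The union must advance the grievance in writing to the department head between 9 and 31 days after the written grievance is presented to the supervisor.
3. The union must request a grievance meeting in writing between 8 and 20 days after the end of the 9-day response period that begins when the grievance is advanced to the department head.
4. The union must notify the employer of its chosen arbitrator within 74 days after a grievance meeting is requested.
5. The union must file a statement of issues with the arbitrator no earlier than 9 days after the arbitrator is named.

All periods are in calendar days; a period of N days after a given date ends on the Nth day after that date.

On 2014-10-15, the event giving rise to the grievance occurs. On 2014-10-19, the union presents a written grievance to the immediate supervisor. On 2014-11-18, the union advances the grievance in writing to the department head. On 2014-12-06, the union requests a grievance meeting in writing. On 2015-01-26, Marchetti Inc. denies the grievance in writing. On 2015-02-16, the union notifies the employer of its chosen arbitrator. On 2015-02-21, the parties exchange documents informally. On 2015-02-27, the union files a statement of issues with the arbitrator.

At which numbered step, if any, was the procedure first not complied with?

None — every step was satisfied

Step 1 — counting 14 days from 2014-10-15 (when the grieved event occurs) gives a deadline of 2014-10-29; done 2014-10-19 — timely.
Step 2 — 9 and 31 days from 2014-10-19 (when the written grievance is presented to the supervisor) are 2014-10-28 and 2014-11-19 respectively; done 2014-11-18 — within the window.
Step 3 — 8 and 20 days from 2014-11-27 (end of the 9-day response period, which began when the grievance is advanced to the department head on 2014-11-18) are 2014-12-05 and 2014-12-17 respectively; 2014-12-06 falls inside that range.
Step 4 — counting 74 days from 2014-12-06 (when a grievance meeting is requested) gives a deadline of 2015-02-18; done 2015-02-16 — timely.
Step 5 — must wait 9 days from 2015-02-16 (when the arbitrator is named), so not before 2015-02-25; done 2015-02-27 — permitted.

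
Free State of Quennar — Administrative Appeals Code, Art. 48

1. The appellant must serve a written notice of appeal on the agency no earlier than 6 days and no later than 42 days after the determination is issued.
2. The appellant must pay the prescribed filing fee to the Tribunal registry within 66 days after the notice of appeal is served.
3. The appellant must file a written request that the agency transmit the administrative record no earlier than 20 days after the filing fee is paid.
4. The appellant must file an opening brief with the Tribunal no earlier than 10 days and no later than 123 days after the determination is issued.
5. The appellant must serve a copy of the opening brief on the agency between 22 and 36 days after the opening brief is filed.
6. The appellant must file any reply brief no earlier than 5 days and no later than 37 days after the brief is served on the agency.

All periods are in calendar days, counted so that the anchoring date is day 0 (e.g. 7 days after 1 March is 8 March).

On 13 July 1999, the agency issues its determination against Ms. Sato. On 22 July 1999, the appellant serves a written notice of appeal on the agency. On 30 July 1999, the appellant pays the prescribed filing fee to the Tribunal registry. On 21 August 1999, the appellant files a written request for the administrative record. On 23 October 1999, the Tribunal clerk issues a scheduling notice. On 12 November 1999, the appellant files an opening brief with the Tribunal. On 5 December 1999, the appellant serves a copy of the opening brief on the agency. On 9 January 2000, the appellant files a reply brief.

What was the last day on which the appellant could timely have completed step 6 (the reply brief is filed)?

Step 6 runs from 5 December 1999, when the brief is served on the agency. The window is 5–37 days after 5 December 1999; it closes on 11 January 2000.

11 January 2000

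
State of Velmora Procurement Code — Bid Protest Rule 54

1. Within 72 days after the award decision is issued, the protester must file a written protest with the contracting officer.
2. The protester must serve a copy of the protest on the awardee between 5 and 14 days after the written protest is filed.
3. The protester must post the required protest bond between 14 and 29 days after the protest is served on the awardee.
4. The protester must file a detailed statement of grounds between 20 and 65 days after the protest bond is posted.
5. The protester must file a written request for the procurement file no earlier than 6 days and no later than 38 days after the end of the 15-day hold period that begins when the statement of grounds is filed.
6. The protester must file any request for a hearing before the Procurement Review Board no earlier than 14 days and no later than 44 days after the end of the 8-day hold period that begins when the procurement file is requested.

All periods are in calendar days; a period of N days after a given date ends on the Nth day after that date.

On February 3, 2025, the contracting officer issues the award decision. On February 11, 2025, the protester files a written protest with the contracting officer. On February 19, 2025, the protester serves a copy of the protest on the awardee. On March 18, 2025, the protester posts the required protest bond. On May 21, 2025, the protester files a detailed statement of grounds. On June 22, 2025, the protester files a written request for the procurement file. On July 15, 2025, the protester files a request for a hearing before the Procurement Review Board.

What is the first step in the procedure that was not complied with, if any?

(1) due by February 3, 2025 + 72 days = April 16, 2025; done February 11, 2025 — timely.
(2) the permitted window runs from February 11, 2025 + 5 = February 16, 2025 to February 11, 2025 + 14 = February 25, 2025; February 19, 2025 falls inside that range.
(3) the permitted window runs from February 19, 2025 + 14 = March 5, 2025 to February 19, 2025 + 29 = March 20, 2025; done March 18, 2025, which is between those dates.
(4) the permitted window runs from March 18, 2025 + 20 = April 7, 2025 to March 18, 2025 + 65 = May 22, 2025; done May 21, 2025 — within the window.
(5) the permitted window runs from June 5, 2025 + 6 = June 11, 2025 to June 5, 2025 + 38 = July 13, 2025; done June 22, 2025, which is between those dates.
(6) the permitted window runs from June 30, 2025 + 14 = July 14, 2025 to June 30, 2025 + 44 = August 13, 2025; done July 15, 2025, which is between those dates.

None — every step was satisfied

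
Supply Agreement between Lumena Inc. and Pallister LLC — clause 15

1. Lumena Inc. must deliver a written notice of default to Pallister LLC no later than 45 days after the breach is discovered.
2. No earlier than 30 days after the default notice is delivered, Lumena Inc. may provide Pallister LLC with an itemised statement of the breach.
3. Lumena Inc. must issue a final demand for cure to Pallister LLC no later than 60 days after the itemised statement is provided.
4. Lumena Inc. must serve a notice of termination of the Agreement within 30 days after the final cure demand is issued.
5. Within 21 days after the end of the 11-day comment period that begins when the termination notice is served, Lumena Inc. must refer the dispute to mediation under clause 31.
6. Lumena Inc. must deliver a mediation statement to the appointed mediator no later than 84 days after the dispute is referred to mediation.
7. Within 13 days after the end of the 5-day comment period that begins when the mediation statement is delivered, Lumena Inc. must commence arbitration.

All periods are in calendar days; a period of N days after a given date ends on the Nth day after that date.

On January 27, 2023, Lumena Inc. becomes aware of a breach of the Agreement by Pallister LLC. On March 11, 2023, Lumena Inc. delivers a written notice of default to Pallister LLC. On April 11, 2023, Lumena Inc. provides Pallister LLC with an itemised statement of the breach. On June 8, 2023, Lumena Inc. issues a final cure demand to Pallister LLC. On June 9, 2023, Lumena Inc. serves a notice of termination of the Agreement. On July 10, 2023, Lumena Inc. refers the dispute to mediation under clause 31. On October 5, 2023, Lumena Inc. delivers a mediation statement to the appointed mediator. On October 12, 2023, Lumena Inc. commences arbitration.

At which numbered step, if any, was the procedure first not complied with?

Step 1: 45 days after January 27, 2023 (when the breach is discovered) is March 13, 2023; done March 11, 2023 — timely.
Step 2: the earliest permitted date is 30 days after March 11, 2023 (when the default notice is delivered), i.e. April 10, 2023; April 11, 2023 is on or after that date.
Step 3: 60 days after April 11, 2023 (when the itemised statement is provided) is June 10, 2023; June 8, 2023 is within that limit.
Step 4: 30 days after June 8, 2023 (when the final cure demand is issued) is July 8, 2023; done June 9, 2023 — timely.
Step 5: 21 days after June 20, 2023 (end of the 11-day comment period, which began when the termination notice is served on June 9, 2023) is July 11, 2023; completed July 10, 2023, before the deadline.
Step 6: 84 days after July 10, 2023 (when the dispute is referred to mediation) is October 2, 2023; October 5, 2023 misses that deadline by 3 days.
That is the first point of non-compliance.

Step 6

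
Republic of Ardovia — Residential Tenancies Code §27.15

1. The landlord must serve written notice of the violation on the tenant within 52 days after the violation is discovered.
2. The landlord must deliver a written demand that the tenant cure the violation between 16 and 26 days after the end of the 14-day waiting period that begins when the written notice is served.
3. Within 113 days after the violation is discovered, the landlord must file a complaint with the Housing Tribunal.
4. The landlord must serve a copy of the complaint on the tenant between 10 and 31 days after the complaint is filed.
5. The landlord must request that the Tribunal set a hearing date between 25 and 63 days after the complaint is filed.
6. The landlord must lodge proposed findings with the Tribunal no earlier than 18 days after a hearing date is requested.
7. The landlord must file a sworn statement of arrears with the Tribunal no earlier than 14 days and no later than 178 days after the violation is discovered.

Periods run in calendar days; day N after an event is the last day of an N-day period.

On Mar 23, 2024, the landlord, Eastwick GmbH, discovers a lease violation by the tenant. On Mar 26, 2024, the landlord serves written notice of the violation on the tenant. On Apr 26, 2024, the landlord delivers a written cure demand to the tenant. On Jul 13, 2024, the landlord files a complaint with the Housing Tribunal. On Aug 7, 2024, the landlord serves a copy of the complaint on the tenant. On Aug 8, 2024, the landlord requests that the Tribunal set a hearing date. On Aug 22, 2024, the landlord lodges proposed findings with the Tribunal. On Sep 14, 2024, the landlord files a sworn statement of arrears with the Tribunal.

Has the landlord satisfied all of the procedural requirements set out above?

Step 1 — counting 52 days from Mar 23, 2024 (when the violation is discovered) gives a deadline of May 14, 2024; done Mar 26, 2024 — timely.
Step 2 — 16 and 26 days from Apr 9, 2024 (end of the 14-day waiting period, which began when the written notice is served on Mar 26, 2024) are Apr 25, 2024 and May 5, 2024 respectively; Apr 26, 2024 falls inside that range.
Step 3 — counting 113 days from Mar 23, 2024 (when the violation is discovered) gives a deadline of Jul 14, 2024; done Jul 13, 2024 — timely.
Step 4 — 10 and 31 days from Jul 13, 2024 (when the complaint is filed) are Jul 23, 2024 and Aug 13, 2024 respectively; Aug 7, 2024 falls inside that range.
Step 5 — 25 and 63 days from Jul 13, 2024 (when the complaint is filed) are Aug 7, 2024 and Sep 14, 2024 respectively; done Aug 8, 2024 — within the window.
Step 6 — must wait 18 days from Aug 8, 2024 (when a hearing date is requested), so not before Aug 26, 2024; acted on Aug 22, 2024, 4 days prematurely.
Later steps need not be reached.

No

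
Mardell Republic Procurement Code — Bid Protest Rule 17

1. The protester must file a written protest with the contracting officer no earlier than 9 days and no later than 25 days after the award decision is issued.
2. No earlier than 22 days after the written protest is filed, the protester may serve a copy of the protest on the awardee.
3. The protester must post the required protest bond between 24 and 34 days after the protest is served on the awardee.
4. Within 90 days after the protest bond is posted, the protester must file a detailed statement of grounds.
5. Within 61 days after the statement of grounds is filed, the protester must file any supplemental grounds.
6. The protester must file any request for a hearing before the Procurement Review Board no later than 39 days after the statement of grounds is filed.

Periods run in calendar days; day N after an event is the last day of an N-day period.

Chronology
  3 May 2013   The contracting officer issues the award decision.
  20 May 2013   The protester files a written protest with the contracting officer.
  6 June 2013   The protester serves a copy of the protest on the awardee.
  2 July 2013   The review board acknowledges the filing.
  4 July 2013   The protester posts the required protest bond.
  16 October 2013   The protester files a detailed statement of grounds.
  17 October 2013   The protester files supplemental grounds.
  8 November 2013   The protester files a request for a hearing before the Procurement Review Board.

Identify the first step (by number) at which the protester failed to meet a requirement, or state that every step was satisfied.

Step 1: the window is 9–25 days after 3 May 2013 (when the award decision is issued), so 12 May 2013 through 28 May 2013; 20 May 2013 falls inside that range.
Step 2: the earliest permitted date is 22 days after 20 May 2013 (when the written protest is filed), i.e. 11 June 2013; 6 June 2013 is 5 days before the earliest permitted date.
The procedure was therefore not followed at step 2.

Step 2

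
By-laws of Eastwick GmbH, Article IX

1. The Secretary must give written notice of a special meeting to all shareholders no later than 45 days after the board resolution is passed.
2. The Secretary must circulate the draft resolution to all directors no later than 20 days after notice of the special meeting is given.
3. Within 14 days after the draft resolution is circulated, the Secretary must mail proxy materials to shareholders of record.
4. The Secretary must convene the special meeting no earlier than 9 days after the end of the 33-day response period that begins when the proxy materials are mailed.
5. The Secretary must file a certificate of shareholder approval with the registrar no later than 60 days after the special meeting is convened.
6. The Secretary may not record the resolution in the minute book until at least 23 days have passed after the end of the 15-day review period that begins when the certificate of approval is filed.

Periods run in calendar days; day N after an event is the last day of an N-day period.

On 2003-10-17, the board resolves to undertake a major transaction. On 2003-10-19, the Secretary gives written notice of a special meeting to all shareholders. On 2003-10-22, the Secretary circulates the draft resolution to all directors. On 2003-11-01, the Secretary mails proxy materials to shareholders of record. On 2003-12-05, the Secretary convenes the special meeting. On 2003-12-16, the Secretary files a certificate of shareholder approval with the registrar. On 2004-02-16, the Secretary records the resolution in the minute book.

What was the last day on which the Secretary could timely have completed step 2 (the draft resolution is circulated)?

2003-11-08

Step 2 runs from 2003-10-19, when notice of the special meeting is given. 20 days after 2003-10-19 is 2003-11-08.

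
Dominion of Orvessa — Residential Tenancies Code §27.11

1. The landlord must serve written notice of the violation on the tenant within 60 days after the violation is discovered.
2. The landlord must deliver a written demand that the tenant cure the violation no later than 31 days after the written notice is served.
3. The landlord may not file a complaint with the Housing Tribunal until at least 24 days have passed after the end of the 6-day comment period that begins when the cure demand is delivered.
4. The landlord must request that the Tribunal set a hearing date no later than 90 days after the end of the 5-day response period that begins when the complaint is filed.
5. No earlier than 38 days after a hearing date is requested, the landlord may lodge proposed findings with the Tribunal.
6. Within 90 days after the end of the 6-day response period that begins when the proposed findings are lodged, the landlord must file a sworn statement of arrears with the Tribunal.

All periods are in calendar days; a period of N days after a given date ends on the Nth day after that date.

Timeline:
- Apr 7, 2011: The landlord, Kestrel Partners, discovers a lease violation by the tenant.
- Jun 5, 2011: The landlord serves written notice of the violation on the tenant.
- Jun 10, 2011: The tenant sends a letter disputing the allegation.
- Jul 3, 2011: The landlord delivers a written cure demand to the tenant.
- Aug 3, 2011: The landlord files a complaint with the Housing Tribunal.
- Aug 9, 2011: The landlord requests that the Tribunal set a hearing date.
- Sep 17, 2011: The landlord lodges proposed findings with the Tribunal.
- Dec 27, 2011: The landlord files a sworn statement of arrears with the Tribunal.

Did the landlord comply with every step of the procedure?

No

(1) due by Apr 7, 2011 + 60 days = Jun 6, 2011; completed Jun 5, 2011, before the deadline.
(2) due by Jun 5, 2011 + 31 days = Jul 6, 2011; completed Jul 3, 2011, before the deadline.
(3) permitted from Jul 9, 2011 + 24 days = Aug 2, 2011 onward; done Aug 3, 2011 — permitted.
(4) due by Aug 8, 2011 + 90 days = Nov 6, 2011; Aug 9, 2011 is within that limit.
(5) permitted from Aug 9, 2011 + 38 days = Sep 16, 2011 onward; Sep 17, 2011 is on or after that date.
(6) due by Sep 23, 2011 + 90 days = Dec 22, 2011; done Dec 27, 2011 — 5 days late.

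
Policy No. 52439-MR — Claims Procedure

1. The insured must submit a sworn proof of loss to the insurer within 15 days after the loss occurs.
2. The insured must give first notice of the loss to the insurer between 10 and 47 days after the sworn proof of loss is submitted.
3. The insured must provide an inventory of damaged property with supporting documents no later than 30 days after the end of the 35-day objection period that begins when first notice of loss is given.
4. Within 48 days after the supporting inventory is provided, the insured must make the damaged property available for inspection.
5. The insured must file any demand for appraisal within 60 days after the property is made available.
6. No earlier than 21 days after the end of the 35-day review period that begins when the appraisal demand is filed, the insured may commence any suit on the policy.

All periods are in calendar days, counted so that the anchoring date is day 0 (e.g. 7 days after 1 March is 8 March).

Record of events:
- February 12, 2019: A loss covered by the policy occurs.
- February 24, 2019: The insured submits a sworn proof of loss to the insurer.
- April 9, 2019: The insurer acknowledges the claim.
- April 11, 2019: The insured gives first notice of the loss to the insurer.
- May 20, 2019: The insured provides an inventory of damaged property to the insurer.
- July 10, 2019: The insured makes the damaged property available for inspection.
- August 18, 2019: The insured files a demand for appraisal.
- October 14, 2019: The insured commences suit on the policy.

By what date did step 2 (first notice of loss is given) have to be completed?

April 12, 2019

Step 2 runs from February 24, 2019, when the sworn proof of loss is submitted. The window is 10–47 days after February 24, 2019; it closes on April 12, 2019.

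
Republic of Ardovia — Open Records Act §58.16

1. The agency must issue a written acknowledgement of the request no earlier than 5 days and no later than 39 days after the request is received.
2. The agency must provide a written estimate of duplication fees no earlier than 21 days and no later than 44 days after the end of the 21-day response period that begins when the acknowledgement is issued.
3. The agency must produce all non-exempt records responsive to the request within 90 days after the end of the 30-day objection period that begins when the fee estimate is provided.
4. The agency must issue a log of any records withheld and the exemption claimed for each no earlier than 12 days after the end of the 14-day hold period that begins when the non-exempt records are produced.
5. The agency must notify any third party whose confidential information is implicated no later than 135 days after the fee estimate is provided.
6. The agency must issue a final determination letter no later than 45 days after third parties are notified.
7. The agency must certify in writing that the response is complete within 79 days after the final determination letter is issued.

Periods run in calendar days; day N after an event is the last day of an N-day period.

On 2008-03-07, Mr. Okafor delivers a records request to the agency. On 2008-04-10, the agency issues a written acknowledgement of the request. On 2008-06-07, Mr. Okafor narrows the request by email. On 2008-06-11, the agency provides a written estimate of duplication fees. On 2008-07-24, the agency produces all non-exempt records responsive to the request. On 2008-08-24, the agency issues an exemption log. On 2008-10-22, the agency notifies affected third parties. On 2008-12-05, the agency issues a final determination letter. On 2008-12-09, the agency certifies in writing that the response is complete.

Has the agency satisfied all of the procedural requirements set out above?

Yes

Step 1: the window is 5–39 days after 2008-03-07 (when the request is received), so 2008-03-12 through 2008-04-15; 2008-04-10 falls inside that range.
Step 2: the window is 21–44 days after 2008-05-01 (end of the 21-day response period, which began when the acknowledgement is issued on 2008-04-10), so 2008-05-22 through 2008-06-14; 2008-06-11 falls inside that range.
Step 3: 90 days after 2008-07-11 (end of the 30-day objection period, which began when the fee estimate is provided on 2008-06-11) is 2008-10-09; done 2008-07-24 — timely.
Step 4: the earliest permitted date is 12 days after 2008-08-07 (end of the 14-day hold period, which began when the non-exempt records are produced on 2008-07-24), i.e. 2008-08-19; 2008-08-24 is on or after that date.
Step 5: 135 days after 2008-06-11 (when the fee estimate is provided) is 2008-10-24; completed 2008-10-22, before the deadline.
Step 6: 45 days after 2008-10-22 (when third parties are notified) is 2008-12-06; 2008-12-05 is within that limit.
Step 7: 79 days after 2008-12-05 (when the final determination letter is issued) is 2009-02-22; done 2008-12-09 — timely.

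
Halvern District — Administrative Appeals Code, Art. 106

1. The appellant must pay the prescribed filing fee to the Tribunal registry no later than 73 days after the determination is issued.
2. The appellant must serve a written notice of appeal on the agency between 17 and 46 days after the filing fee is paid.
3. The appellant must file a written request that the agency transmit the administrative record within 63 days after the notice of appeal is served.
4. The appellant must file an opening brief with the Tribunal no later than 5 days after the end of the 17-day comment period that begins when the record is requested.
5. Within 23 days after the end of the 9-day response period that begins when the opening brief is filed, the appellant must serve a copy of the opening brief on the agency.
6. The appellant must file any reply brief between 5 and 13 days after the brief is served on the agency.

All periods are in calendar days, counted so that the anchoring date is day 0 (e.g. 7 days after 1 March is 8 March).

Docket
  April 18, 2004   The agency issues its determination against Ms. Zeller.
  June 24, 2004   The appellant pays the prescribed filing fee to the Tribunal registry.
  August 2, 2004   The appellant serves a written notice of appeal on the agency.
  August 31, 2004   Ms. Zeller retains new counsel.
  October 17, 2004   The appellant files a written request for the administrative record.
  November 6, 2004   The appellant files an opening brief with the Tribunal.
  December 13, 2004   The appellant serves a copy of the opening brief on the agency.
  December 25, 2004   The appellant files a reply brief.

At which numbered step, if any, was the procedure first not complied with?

Step 3

Step 1 — counting 73 days from April 18, 2004 (when the determination is issued) gives a deadline of June 30, 2004; done June 24, 2004 — timely.
Step 2 — 17 and 46 days from June 24, 2004 (when the filing fee is paid) are July 11, 2004 and August 9, 2004 respectively; done August 2, 2004 — within the window.
Step 3 — counting 63 days from August 2, 2004 (when the notice of appeal is served) gives a deadline of October 4, 2004; not done until October 17, 2004, 13 days after the deadline.
The analysis stops there.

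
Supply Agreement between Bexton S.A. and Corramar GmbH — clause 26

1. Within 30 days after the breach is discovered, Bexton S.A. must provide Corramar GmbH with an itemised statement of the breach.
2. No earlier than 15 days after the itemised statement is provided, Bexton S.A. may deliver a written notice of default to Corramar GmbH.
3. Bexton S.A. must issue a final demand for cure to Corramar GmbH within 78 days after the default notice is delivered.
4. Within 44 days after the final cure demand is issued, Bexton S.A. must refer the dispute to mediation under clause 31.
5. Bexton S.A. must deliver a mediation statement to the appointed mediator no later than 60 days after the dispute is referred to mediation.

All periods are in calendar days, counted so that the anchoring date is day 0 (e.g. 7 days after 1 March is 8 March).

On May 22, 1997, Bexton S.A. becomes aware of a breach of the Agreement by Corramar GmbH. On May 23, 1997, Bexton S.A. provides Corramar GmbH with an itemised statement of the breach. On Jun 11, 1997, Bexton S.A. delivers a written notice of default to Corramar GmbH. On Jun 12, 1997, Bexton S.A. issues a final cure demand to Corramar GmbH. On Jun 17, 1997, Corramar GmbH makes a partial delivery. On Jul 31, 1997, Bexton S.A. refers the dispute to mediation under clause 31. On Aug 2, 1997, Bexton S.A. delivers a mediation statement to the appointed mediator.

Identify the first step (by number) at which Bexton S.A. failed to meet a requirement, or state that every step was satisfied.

Step 4

Step 1 — counting 30 days from May 22, 1997 (when the breach is discovered) gives a deadline of Jun 21, 1997; completed May 23, 1997, before the deadline.
Step 2 — must wait 15 days from May 23, 1997 (when the itemised statement is provided), so not before Jun 7, 1997; done Jun 11, 1997, after the minimum wait.
Step 3 — counting 78 days from Jun 11, 1997 (when the default notice is delivered) gives a deadline of Aug 28, 1997; Jun 12, 1997 is within that limit.
Step 4 — counting 44 days from Jun 12, 1997 (when the final cure demand is issued) gives a deadline of Jul 26, 1997; done Jul 31, 1997 — 5 days late.
The procedure was therefore not followed at step 4.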